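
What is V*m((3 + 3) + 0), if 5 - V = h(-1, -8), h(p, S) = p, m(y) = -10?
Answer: -60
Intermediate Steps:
V = 6 (V = 5 - 1*(-1) = 5 + 1 = 6)
V*m((3 + 3) + 0) = 6*(-10) = -60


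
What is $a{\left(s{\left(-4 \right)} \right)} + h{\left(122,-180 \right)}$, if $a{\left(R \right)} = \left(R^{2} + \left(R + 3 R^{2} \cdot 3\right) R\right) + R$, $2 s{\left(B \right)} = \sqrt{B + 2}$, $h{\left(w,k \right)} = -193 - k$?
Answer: $-14 - \frac{7 i \sqrt{2}}{4} \approx -14.0 - 2.4749 i$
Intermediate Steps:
$s{\left(B \right)} = \frac{\sqrt{2 + B}}{2}$ ($s{\left(B \right)} = \frac{\sqrt{B + 2}}{2} = \frac{\sqrt{2 + B}}{2}$)
$a{\left(R \right)} = R + R^{2} + R \left(R + 9 R^{2}\right)$ ($a{\left(R \right)} = \left(R^{2} + \left(R + 9 R^{2}\right) R\right) + R = \left(R^{2} + R \left(R + 9 R^{2}\right)\right) + R = R + R^{2} + R \left(R + 9 R^{2}\right)$)
$a{\left(s{\left(-4 \right)} \right)} + h{\left(122,-180 \right)} = \frac{\sqrt{2 - 4}}{2} \left(1 + 2 \frac{\sqrt{2 - 4}}{2} + 9 \left(\frac{\sqrt{2 - 4}}{2}\right)^{2}\right) - 13 = \frac{\sqrt{-2}}{2} \left(1 + 2 \frac{\sqrt{-2}}{2} + 9 \left(\frac{\sqrt{-2}}{2}\right)^{2}\right) + \left(-193 + 180\right) = \frac{i \sqrt{2}}{2} \left(1 + 2 \frac{i \sqrt{2}}{2} + 9 \left(\frac{i \sqrt{2}}{2}\right)^{2}\right) - 13 = \frac{i \sqrt{2}}{2} \left(1 + i \sqrt{2} + 9 \left(- \frac{1}{2}\right)\right) - 13 = \frac{i \sqrt{2}}{2} \left(1 + i \sqrt{2} - \frac{9}{2}\right) - 13 = \frac{i \sqrt{2}}{2} \left(- \frac{7}{2} + i \sqrt{2}\right) - 13 = \frac{i \sqrt{2} \left(- \frac{7}{2} + i \sqrt{2}\right)}{2} - 13 = -13 + \frac{i \sqrt{2} \left(- \frac{7}{2} + i \sqrt{2}\right)}{2}$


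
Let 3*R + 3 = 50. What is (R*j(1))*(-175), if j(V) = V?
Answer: -8225/3 ≈ -2741.7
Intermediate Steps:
R = 47/3 (R = -1 + (1/3)*50 = -1 + 50/3 = 47/3 ≈ 15.667)
(R*j(1))*(-175) = ((47/3)*1)*(-175) = (47/3)*(-175) = -8225/3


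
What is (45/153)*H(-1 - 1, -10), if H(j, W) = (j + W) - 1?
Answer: -65/17 ≈ -3.8235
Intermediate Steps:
H(j, W) = -1 + W + j (H(j, W) = (W + j) - 1 = -1 + W + j)
(45/153)*H(-1 - 1, -10) = (45/153)*(-1 - 10 + (-1 - 1)) = (45*(1/153))*(-1 - 10 - 2) = (5/17)*(-13) = -65/17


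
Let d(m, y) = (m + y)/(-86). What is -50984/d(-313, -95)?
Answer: -548078/51 ≈ -10747.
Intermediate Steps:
d(m, y) = -m/86 - y/86 (d(m, y) = (m + y)*(-1/86) = -m/86 - y/86)
-50984/d(-313, -95) = -50984/(-1/86*(-313) - 1/86*(-95)) = -50984/(313/86 + 95/86) = -50984/204/43 = -50984*43/204 = -548078/51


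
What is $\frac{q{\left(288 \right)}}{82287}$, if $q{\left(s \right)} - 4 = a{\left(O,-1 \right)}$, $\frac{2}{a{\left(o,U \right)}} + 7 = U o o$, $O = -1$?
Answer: $\frac{5}{109716} \approx 4.5572 \cdot 10^{-5}$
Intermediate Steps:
$a{\left(o,U \right)} = \frac{2}{-7 + U o^{2}}$ ($a{\left(o,U \right)} = \frac{2}{-7 + U o o} = \frac{2}{-7 + U o^{2}}$)
$q{\left(s \right)} = \frac{15}{4}$ ($q{\left(s \right)} = 4 + \frac{2}{-7 - \left(-1\right)^{2}} = 4 + \frac{2}{-7 - 1} = 4 + \frac{2}{-8} = 4 + 2 \left(- \frac{1}{8}\right) = 4 - \frac{1}{4} = \frac{15}{4}$)
$\frac{q{\left(288 \right)}}{82287} = \frac{15}{4 \cdot 82287} = \frac{15}{4} \cdot \frac{1}{82287} = \frac{5}{109716}$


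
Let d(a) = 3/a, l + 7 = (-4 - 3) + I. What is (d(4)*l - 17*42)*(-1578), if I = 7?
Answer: 2269953/2 ≈ 1.1350e+6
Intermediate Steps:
l = -7 (l = -7 + ((-4 - 3) + 7) = -7 + (-7 + 7) = -7 + 0 = -7)
(d(4)*l - 17*42)*(-1578) = ((3/4)*(-7) - 17*42)*(-1578) = ((3*(¼))*(-7) - 714)*(-1578) = ((¾)*(-7) - 714)*(-1578) = (-21/4 - 714)*(-1578) = -2877/4*(-1578) = 2269953/2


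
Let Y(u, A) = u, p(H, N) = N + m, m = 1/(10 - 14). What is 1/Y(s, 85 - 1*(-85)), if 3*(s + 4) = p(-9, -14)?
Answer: -4/35 ≈ -0.11429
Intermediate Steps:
m = -¼ (m = 1/(-4) = -¼ ≈ -0.25000)
p(H, N) = -¼ + N (p(H, N) = N - ¼ = -¼ + N)
s = -35/4 (s = -4 + (-¼ - 14)/3 = -4 + (⅓)*(-57/4) = -4 - 19/4 = -35/4 ≈ -8.7500)
1/Y(s, 85 - 1*(-85)) = 1/(-35/4) = -4/35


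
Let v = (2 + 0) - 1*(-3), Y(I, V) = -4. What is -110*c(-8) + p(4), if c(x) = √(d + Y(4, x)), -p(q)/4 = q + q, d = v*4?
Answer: -472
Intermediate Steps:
v = 5 (v = 2 + 3 = 5)
d = 20 (d = 5*4 = 20)
p(q) = -8*q (p(q) = -4*(q + q) = -8*q)
c(x) = 4 (c(x) = √(20 - 4) = √16 = 4)
-110*c(-8) + p(4) = -110*4 - 8*4 = -440 - 32 = -472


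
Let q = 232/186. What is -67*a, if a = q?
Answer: -7772/93 ≈ -83.570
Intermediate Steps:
q = 116/93 (q = 232*(1/186) = 116/93 ≈ 1.2473)
a = 116/93 ≈ 1.2473
-67*a = -67*116/93 = -7772/93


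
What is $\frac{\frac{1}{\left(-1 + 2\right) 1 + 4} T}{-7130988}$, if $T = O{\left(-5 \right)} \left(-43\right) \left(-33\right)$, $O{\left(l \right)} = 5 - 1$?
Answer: $- \frac{473}{2971245} \approx -0.00015919$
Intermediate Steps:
$O{\left(l \right)} = 4$ ($O{\left(l \right)} = 5 - 1 = 4$)
$T = 5676$ ($T = 4 \left(-43\right) \left(-33\right) = \left(-172\right) \left(-33\right) = 5676$)
$\frac{\frac{1}{\left(-1 + 2\right) 1 + 4} T}{-7130988} = \frac{\frac{1}{\left(-1 + 2\right) 1 + 4} \cdot 5676}{-7130988} = \frac{1}{1 \cdot 1 + 4} \cdot 5676 \left(- \frac{1}{7130988}\right) = \frac{1}{1 + 4} \cdot 5676 \left(- \frac{1}{7130988}\right) = \frac{1}{5} \cdot 5676 \left(- \frac{1}{7130988}\right) = \frac{5676}{5} \left(- \frac{1}{7130988}\right) = - \frac{473}{2971245}$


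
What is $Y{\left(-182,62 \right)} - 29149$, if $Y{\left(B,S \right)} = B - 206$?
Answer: $-29537$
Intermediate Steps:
$Y{\left(B,S \right)} = -206 + B$
$Y{\left(-182,62 \right)} - 29149 = \left(-206 - 182\right) - 29149 = -388 - 29149 = -29537$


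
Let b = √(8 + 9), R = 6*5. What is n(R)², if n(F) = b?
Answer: 17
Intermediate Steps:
R = 30
b = √17 ≈ 4.1231
n(F) = √17
n(R)² = (√17)² = 17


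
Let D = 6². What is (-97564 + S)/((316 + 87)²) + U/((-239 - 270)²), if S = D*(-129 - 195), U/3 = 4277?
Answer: -26215029589/42077086129 ≈ -0.62302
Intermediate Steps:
U = 12831 (U = 3*4277 = 12831)
D = 36
S = -11664 (S = 36*(-129 - 195) = 36*(-324) = -11664)
(-97564 + S)/((316 + 87)²) + U/((-239 - 270)²) = (-97564 - 11664)/((316 + 87)²) + 12831/((-239 - 270)²) = -109228/(403²) + 12831/((-509)²) = -109228/162409 + 12831/259081 = -26215029589/42077086129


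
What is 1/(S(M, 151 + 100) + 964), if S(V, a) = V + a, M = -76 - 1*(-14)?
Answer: 1/1153 ≈ 0.00086730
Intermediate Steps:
M = -62 (M = -76 + 14 = -62)
1/(S(M, 151 + 100) + 964) = 1/((-62 + (151 + 100)) + 964) = 1/((-62 + 251) + 964) = 1/(189 + 964) = 1/1153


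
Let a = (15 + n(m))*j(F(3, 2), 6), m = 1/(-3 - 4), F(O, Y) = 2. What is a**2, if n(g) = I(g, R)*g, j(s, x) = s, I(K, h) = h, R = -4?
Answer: 47524/49 ≈ 969.88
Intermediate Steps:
m = -1/7 (m = 1/(-7) = -1/7 ≈ -0.14286)
n(g) = -4*g
a = 218/7 (a = (15 - 4*(-1/7))*2 = (15 + 4/7)*2 = (109/7)*2 = 218/7 ≈ 31.143)
a**2 = (218/7)**2 = 47524/49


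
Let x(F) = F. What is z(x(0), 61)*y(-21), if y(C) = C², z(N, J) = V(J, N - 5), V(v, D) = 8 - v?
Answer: -23373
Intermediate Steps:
z(N, J) = 8 - J
z(x(0), 61)*y(-21) = (8 - 1*61)*(-21)² = (8 - 61)*441 = -53*441 = -23373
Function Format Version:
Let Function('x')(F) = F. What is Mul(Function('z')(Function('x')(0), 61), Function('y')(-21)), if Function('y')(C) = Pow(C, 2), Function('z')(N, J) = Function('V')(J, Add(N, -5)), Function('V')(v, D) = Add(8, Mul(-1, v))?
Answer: -23373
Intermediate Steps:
Function('z')(N, J) = Add(8, Mul(-1, J))
Mul(Function('z')(Function('x')(0), 61), Function('y')(-21)) = Mul(Add(8, Mul(-1, 61)), Pow(-21, 2)) = Mul(Add(8, -61), 441) = Mul(-53, 441) = -23373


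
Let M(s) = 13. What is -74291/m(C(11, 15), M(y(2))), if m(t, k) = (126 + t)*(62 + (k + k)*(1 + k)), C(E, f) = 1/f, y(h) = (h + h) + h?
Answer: -371455/268522 ≈ -1.3833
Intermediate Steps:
y(h) = 3*h (y(h) = 2*h + h = 3*h)
m(t, k) = (62 + 2*k*(1 + k))*(126 + t) (m(t, k) = (126 + t)*(62 + (2*k)*(1 + k)) = (126 + t)*(62 + 2*k*(1 + k)) = (62 + 2*k*(1 + k))*(126 + t))
-74291/m(C(11, 15), M(y(2))) = -74291/(7812 + 62/15 + 252*13 + 252*13² + 2*13/15 + 2*13²/15) = -74291/(7812 + 62*(1/15) + 3276 + 252*169 + 2*13*(1/15) + 2*(1/15)*169) = -74291/(7812 + 62/15 + 3276 + 42588 + 26/15 + 338/15) = -74291/268522/5 = -74291*5/268522 = -371455/268522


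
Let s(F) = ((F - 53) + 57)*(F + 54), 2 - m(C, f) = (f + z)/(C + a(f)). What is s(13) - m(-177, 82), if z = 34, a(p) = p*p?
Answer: 7444055/6547 ≈ 1137.0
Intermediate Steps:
a(p) = p²
m(C, f) = 2 - (34 + f)/(C + f²) (m(C, f) = 2 - (f + 34)/(C + f²) = 2 - (34 + f)/(C + f²))
s(F) = (4 + F)*(54 + F) (s(F) = ((-53 + F) + 57)*(54 + F) = (4 + F)*(54 + F))
s(13) - m(-177, 82) = (216 + 13² + 58*13) - (-34 - 1*82 + 2*(-177) + 2*82²)/(-177 + 82²) = (216 + 169 + 754) - (-34 - 82 - 354 + 2*6724)/(-177 + 6724) = 1139 - (-34 - 82 - 354 + 13448)/6547 = 1139 - 12978/6547 = 7444055/6547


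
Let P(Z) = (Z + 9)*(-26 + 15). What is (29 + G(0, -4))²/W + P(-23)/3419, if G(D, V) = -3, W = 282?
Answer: 1177336/482079 ≈ 2.4422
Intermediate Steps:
P(Z) = -99 - 11*Z (P(Z) = (9 + Z)*(-11) = -99 - 11*Z)
(29 + G(0, -4))²/W + P(-23)/3419 = (29 - 3)²/282 + (-99 - 11*(-23))/3419 = 26²*(1/282) + (-99 + 253)*(1/3419) = 676*(1/282) + 154*(1/3419) = 338/141 + 154/3419 = 1177336/482079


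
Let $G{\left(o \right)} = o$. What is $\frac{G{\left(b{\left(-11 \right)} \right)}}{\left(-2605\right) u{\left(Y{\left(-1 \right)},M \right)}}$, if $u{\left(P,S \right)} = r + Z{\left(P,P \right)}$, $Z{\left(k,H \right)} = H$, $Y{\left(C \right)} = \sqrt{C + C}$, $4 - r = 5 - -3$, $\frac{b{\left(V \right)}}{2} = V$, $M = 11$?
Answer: $- \frac{44}{23445} - \frac{11 i \sqrt{2}}{23445} \approx -0.0018767 - 0.00066353 i$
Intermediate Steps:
$b{\left(V \right)} = 2 V$
$r = -4$ ($r = 4 - \left(5 - -3\right) = 4 - \left(5 + 3\right) = 4 - 8 = -4$)
$Y{\left(C \right)} = \sqrt{2} \sqrt{C}$ ($Y{\left(C \right)} = \sqrt{2 C} = \sqrt{2} \sqrt{C}$)
$u{\left(P,S \right)} = -4 + P$
$\frac{G{\left(b{\left(-11 \right)} \right)}}{\left(-2605\right) u{\left(Y{\left(-1 \right)},M \right)}} = \frac{2 \left(-11\right)}{\left(-2605\right) \left(-4 + \sqrt{2} \sqrt{-1}\right)} = - \frac{22}{\left(-2605\right) \left(-4 + \sqrt{2} i\right)} = - \frac{22}{\left(-2605\right) \left(-4 + i \sqrt{2}\right)} = - \frac{22}{10420 - 2605 i \sqrt{2}}$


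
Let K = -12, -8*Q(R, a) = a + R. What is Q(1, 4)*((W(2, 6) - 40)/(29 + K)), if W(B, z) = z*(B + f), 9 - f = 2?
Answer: -35/68 ≈ -0.51471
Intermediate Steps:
f = 7 (f = 9 - 1*2 = 9 - 2 = 7)
W(B, z) = z*(7 + B) (W(B, z) = z*(B + 7) = z*(7 + B))
Q(R, a) = -R/8 - a/8 (Q(R, a) = -(a + R)/8 = -(R + a)/8 = -R/8 - a/8)
Q(1, 4)*((W(2, 6) - 40)/(29 + K)) = (-1/8*1 - 1/8*4)*((6*(7 + 2) - 40)/(29 - 12)) = (-1/8 - 1/2)*((6*9 - 40)/17) = -5*(54 - 40)/(8*17) = -35/(4*17) = -5/8*14/17 = -35/68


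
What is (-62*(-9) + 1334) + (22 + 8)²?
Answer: 2792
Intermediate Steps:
(-62*(-9) + 1334) + (22 + 8)² = (558 + 1334) + 30² = 1892 + 900 = 2792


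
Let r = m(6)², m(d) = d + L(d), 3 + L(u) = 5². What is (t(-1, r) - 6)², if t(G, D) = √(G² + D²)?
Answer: (6 - √614657)² ≈ 6.0529e+5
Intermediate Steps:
L(u) = 22 (L(u) = -3 + 5² = -3 + 25 = 22)
m(d) = 22 + d (m(d) = d + 22 = 22 + d)
r = 784 (r = (22 + 6)² = 28² = 784)
t(G, D) = √(D² + G²)
(t(-1, r) - 6)² = (√(784² + (-1)²) - 6)² = (√(614656 + 1) - 6)² = (√614657 - 6)² = (-6 + √614657)²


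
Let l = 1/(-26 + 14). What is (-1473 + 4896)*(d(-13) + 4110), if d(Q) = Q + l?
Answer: 56094983/4 ≈ 1.4024e+7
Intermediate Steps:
l = -1/12 (l = 1/(-12) = -1/12 ≈ -0.083333)
d(Q) = -1/12 + Q (d(Q) = Q - 1/12 = -1/12 + Q)
(-1473 + 4896)*(d(-13) + 4110) = (-1473 + 4896)*((-1/12 - 13) + 4110) = 3423*(-157/12 + 4110) = 3423*(49163/12) = 56094983/4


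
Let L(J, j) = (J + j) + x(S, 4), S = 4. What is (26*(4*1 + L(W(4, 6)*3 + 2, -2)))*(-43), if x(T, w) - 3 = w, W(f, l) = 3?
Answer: -22360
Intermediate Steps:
x(T, w) = 3 + w
L(J, j) = 7 + J + j (L(J, j) = (J + j) + (3 + 4) = (J + j) + 7 = 7 + J + j)
(26*(4*1 + L(W(4, 6)*3 + 2, -2)))*(-43) = (26*(4*1 + (7 + (3*3 + 2) - 2)))*(-43) = (26*(4 + (7 + (9 + 2) - 2)))*(-43) = (26*(4 + (7 + 11 - 2)))*(-43) = (26*(4 + 16))*(-43) = (26*20)*(-43) = 520*(-43) = -22360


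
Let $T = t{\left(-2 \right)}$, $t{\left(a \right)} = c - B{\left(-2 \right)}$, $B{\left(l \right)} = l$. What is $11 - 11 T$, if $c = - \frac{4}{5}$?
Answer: $- \frac{11}{5} \approx -2.2$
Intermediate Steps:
$c = - \frac{4}{5}$ ($c = \left(-4\right) \frac{1}{5} = - \frac{4}{5} \approx -0.8$)
$t{\left(a \right)} = \frac{6}{5}$ ($t{\left(a \right)} = - \frac{4}{5} - -2 = - \frac{4}{5} + 2 = \frac{6}{5}$)
$T = \frac{6}{5} \approx 1.2$
$11 - 11 T = 11 - \frac{66}{5} = - \frac{11}{5}$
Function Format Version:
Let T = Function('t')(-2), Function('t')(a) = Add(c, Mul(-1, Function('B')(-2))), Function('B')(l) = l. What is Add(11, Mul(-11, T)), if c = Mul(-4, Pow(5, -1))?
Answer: Rational(-11, 5) ≈ -2.2000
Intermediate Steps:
c = Rational(-4, 5) (c = Mul(-4, Rational(1, 5)) = Rational(-4, 5) ≈ -0.80000)
Function('t')(a) = Rational(6, 5) (Function('t')(a) = Add(Rational(-4, 5), Mul(-1, -2)) = Add(Rational(-4, 5), 2) = Rational(6, 5))
T = Rational(6, 5) ≈ 1.2000
Add(11, Mul(-11, T)) = Add(11, Mul(-11, Rational(6, 5))) = Add(11, Rational(-66, 5)) = Rational(-11, 5)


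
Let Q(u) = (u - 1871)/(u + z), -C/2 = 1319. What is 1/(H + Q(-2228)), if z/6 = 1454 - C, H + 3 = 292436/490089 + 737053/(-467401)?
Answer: -5113716011893236/21292655173795363 ≈ -0.24016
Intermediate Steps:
H = -911740954948/229068088689 (H = -3 + (292436/490089 + 737053/(-467401)) = -3 + (292436*(1/490089) + 737053*(-1/467401)) = -3 + (292436/490089 - 737053/467401) = -3 - 224536688881/229068088689 = -911740954948/229068088689 ≈ -3.9802)
C = -2638 (C = -2*1319 = -2638)
z = 24552 (z = 6*(1454 - 1*(-2638)) = 6*(1454 + 2638) = 6*4092 = 24552)
Q(u) = (-1871 + u)/(24552 + u) (Q(u) = (u - 1871)/(u + 24552) = (-1871 + u)/(24552 + u))
1/(H + Q(-2228)) = 1/(-911740954948/229068088689 + (-1871 - 2228)/(24552 - 2228)) = 1/(-911740954948/229068088689 - 4099/22324) = 1/(-21292655173795363/5113716011893236) = -5113716011893236/21292655173795363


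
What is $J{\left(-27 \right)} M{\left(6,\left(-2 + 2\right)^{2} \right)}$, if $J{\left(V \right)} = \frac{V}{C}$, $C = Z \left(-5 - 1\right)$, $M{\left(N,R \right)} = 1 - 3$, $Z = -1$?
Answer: $9$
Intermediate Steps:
$M{\left(N,R \right)} = -2$ ($M{\left(N,R \right)} = 1 - 3 = -2$)
$C = 6$ ($C = - (-5 - 1) = \left(-1\right) \left(-6\right) = 6$)
$J{\left(V \right)} = \frac{V}{6}$
$J{\left(-27 \right)} M{\left(6,\left(-2 + 2\right)^{2} \right)} = \frac{1}{6} \left(-27\right) \left(-2\right) = \left(- \frac{9}{2}\right) \left(-2\right) = 9$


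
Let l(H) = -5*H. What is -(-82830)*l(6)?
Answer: -2484900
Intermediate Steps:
-(-82830)*l(6) = -(-82830)*(-5*6) = -(-82830)*(-30) = -1*2484900 = -2484900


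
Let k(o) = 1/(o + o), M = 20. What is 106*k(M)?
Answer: 53/20 ≈ 2.6500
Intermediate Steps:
k(o) = 1/(2*o)
106*k(M) = 106*((1/2)/20) = 106*((1/2)*(1/20)) = 106*(1/40) = 53/20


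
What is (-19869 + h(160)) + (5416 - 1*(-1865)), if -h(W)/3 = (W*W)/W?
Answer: -13068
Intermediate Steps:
h(W) = -3*W (h(W) = -3*W*W/W = -3*W**2/W = -3*W)
(-19869 + h(160)) + (5416 - 1*(-1865)) = (-19869 - 3*160) + (5416 - 1*(-1865)) = (-19869 - 480) + (5416 + 1865) = -20349 + 7281 = -13068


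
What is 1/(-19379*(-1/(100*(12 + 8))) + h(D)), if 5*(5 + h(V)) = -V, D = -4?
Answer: 2000/10979 ≈ 0.18217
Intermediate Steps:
h(V) = -5 - V/5 (h(V) = -5 + (-V)/5 = -5 - V/5)
1/(-19379*(-1/(100*(12 + 8))) + h(D)) = 1/(-19379*(-1/(100*(12 + 8))) + (-5 - ⅕*(-4))) = 1/(-19379/((-100*20)) + (-5 + ⅘)) = 1/(-19379/(-2000) - 21/5) = 1/(-19379*(-1/2000) - 21/5) = 1/(19379/2000 - 21/5) = 1/(10979/2000) = 2000/10979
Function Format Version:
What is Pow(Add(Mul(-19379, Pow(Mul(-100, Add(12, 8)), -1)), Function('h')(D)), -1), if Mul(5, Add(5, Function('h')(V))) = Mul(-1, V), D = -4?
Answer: Rational(2000, 10979) ≈ 0.18217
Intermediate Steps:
Function('h')(V) = Add(-5, Mul(Rational(-1, 5), V)) (Function('h')(V) = Add(-5, Mul(Rational(1, 5), Mul(-1, V))) = Add(-5, Mul(Rational(-1, 5), V)))
Pow(Add(Mul(-19379, Pow(Mul(-100, Add(12, 8)), -1)), Function('h')(D)), -1) = Pow(Add(Mul(-19379, Pow(Mul(-100, Add(12, 8)), -1)), Add(-5, Mul(Rational(-1, 5), -4))), -1) = Pow(Add(Mul(-19379, Pow(Mul(-100, 20), -1)), Add(-5, Rational(4, 5))), -1) = Pow(Add(Mul(-19379, Pow(-2000, -1)), Rational(-21, 5)), -1) = Pow(Add(Mul(-19379, Rational(-1, 2000)), Rational(-21, 5)), -1) = Pow(Add(Rational(19379, 2000), Rational(-21, 5)), -1) = Pow(Rational(10979, 2000), -1) = Rational(2000, 10979)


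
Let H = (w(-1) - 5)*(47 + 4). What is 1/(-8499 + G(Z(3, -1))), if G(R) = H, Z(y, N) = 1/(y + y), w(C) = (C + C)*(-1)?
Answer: -1/8652 ≈ -0.00011558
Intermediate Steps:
w(C) = -2*C (w(C) = (2*C)*(-1) = -2*C)
H = -153 (H = (-2*(-1) - 5)*(47 + 4) = (2 - 5)*51 = -3*51 = -153)
Z(y, N) = 1/(2*y)
G(R) = -153
1/(-8499 + G(Z(3, -1))) = 1/(-8499 - 153) = 1/(-8652) = -1/8652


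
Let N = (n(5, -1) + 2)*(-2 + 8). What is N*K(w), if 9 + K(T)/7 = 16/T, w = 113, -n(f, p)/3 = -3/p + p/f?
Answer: 1345344/565 ≈ 2381.1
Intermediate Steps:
n(f, p) = 9/p - 3*p/f (n(f, p) = -3*(-3/p + p/f) = 9/p - 3*p/f)
K(T) = -63 + 112/T (K(T) = -63 + 7*(16/T) = -63 + 112/T)
N = -192/5 (N = ((9/(-1) - 3*(-1)/5) + 2)*(-2 + 8) = ((9*(-1) - 3*(-1)*⅕) + 2)*6 = ((-9 + ⅗) + 2)*6 = (-42/5 + 2)*6 = -32/5*6 = -192/5 ≈ -38.400)
N*K(w) = -192*(-63 + 112/113)/5 = -192/5*(-7007/113) = 1345344/565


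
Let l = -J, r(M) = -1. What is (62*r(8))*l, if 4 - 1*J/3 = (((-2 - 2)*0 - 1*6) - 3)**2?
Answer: -14322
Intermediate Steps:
J = -231 (J = 12 - 3*(((-2 - 2)*0 - 1*6) - 3)**2 = 12 - 3*((-4*0 - 6) - 3)**2 = 12 - 3*((0 - 6) - 3)**2 = 12 - 3*(-6 - 3)**2 = 12 - 3*(-9)**2 = 12 - 3*81 = 12 - 243 = -231)
l = 231 (l = -1*(-231) = 231)
(62*r(8))*l = (62*(-1))*231 = -62*231 = -14322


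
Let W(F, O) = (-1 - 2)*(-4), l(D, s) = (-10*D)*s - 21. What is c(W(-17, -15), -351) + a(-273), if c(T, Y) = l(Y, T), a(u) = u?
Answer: 41826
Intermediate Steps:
l(D, s) = -21 - 10*D*s (l(D, s) = -10*D*s - 21 = -21 - 10*D*s)
W(F, O) = 12 (W(F, O) = -3*(-4) = 12)
c(T, Y) = -21 - 10*T*Y (c(T, Y) = -21 - 10*Y*T = -21 - 10*T*Y)
c(W(-17, -15), -351) + a(-273) = (-21 - 10*12*(-351)) - 273 = (-21 + 42120) - 273 = 42099 - 273 = 41826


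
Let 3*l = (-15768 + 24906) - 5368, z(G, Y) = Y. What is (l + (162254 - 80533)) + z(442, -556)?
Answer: 247265/3 ≈ 82422.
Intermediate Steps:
l = 3770/3 (l = ((-15768 + 24906) - 5368)/3 = (9138 - 5368)/3 = (⅓)*3770 = 3770/3 ≈ 1256.7)
(l + (162254 - 80533)) + z(442, -556) = (3770/3 + (162254 - 80533)) - 556 = (3770/3 + 81721) - 556 = 248933/3 - 556 = 247265/3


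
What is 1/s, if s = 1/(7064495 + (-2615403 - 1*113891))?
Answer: 4335201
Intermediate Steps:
s = 1/4335201 (s = 1/(7064495 + (-2615403 - 113891)) = 1/(7064495 - 2729294) = 1/4335201 ≈ 2.3067e-7)
1/s = 1/(1/4335201) = 4335201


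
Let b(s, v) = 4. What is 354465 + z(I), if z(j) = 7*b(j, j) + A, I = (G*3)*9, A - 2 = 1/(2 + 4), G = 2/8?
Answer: 2126971/6 ≈ 3.5450e+5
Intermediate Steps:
G = ¼ (G = 2*(⅛) = ¼ ≈ 0.25000)
A = 13/6 (A = 2 + 1/(2 + 4) = 2 + 1/6 = 2 + ⅙ = 13/6 ≈ 2.1667)
I = 27/4 (I = ((¼)*3)*9 = (¾)*9 = 27/4 ≈ 6.7500)
z(j) = 181/6 (z(j) = 7*4 + 13/6 = 28 + 13/6 = 181/6)
354465 + z(I) = 354465 + 181/6 = 2126971/6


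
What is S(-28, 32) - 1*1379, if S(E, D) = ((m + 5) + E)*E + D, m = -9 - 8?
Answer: -227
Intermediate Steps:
m = -17
S(E, D) = D + E*(-12 + E) (S(E, D) = ((-17 + 5) + E)*E + D = (-12 + E)*E + D = E*(-12 + E) + D = D + E*(-12 + E))
S(-28, 32) - 1*1379 = (32 + (-28)² - 12*(-28)) - 1*1379 = (32 + 784 + 336) - 1379 = 1152 - 1379 = -227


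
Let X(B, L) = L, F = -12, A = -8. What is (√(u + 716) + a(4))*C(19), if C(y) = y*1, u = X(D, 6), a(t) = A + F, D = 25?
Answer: -380 + 361*√2 ≈ 130.53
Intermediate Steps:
a(t) = -20 (a(t) = -8 - 12 = -20)
u = 6
C(y) = y
(√(u + 716) + a(4))*C(19) = (√(6 + 716) - 20)*19 = (√722 - 20)*19 = (19*√2 - 20)*19 = (-20 + 19*√2)*19 = -380 + 361*√2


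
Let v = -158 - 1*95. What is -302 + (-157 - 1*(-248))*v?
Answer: -23325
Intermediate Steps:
v = -253 (v = -158 - 95 = -253)
-302 + (-157 - 1*(-248))*v = -302 + (-157 - 1*(-248))*(-253) = -302 + (-157 + 248)*(-253) = -302 + 91*(-253) = -302 - 23023 = -23325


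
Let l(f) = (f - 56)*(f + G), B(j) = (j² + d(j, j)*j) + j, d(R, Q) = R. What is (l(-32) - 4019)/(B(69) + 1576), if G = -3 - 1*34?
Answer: 2053/11167 ≈ 0.18385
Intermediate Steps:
G = -37 (G = -3 - 34 = -37)
B(j) = j + 2*j² (B(j) = (j² + j*j) + j = (j² + j²) + j = 2*j² + j = j + 2*j²)
l(f) = (-56 + f)*(-37 + f) (l(f) = (f - 56)*(f - 37) = (-56 + f)*(-37 + f))
(l(-32) - 4019)/(B(69) + 1576) = ((2072 + (-32)² - 93*(-32)) - 4019)/(69*(1 + 2*69) + 1576) = ((2072 + 1024 + 2976) - 4019)/(69*(1 + 138) + 1576) = (6072 - 4019)/(69*139 + 1576) = 2053/(9591 + 1576) = 2053/11167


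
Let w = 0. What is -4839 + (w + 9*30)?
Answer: -4569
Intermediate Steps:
-4839 + (w + 9*30) = -4839 + (0 + 9*30) = -4839 + (0 + 270) = -4839 + 270 = -4569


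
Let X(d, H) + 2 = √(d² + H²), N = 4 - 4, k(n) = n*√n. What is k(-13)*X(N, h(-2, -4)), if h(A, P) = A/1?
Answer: 0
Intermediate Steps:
h(A, P) = A (h(A, P) = A*1 = A)
k(n) = n^(3/2)
N = 0
X(d, H) = -2 + √(H² + d²) (X(d, H) = -2 + √(d² + H²) = -2 + √(H² + d²))
k(-13)*X(N, h(-2, -4)) = (-13)^(3/2)*(-2 + √((-2)² + 0²)) = (-13*I*√13)*(-2 + √(4 + 0)) = (-13*I*√13)*(-2 + √4) = (-13*I*√13)*(-2 + 2) = -13*I*√13*0 = 0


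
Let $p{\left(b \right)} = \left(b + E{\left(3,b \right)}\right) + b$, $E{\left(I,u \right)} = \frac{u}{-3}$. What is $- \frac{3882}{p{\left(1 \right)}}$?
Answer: $- \frac{11646}{5} \approx -2329.2$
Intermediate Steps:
$E{\left(I,u \right)} = - \frac{u}{3}$ ($E{\left(I,u \right)} = u \left(- \frac{1}{3}\right) = - \frac{u}{3}$)
$p{\left(b \right)} = \frac{5 b}{3}$ ($p{\left(b \right)} = \left(b - \frac{b}{3}\right) + b = \frac{2 b}{3} + b = \frac{5 b}{3}$)
$- \frac{3882}{p{\left(1 \right)}} = - \frac{3882}{\frac{5}{3} \cdot 1} = - \frac{3882}{\frac{5}{3}} = \left(-3882\right) \frac{3}{5} = - \frac{11646}{5}$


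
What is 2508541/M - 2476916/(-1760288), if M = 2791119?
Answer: 123142629661/53404057416 ≈ 2.3059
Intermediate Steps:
2508541/M - 2476916/(-1760288) = 2508541/2791119 - 2476916/(-1760288) = 2508541*(1/2791119) - 2476916*(-1/1760288) = 109067/121353 + 619229/440072 = 123142629661/53404057416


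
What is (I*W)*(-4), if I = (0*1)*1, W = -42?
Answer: 0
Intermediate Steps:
I = 0 (I = 0*1 = 0)
(I*W)*(-4) = (0*(-42))*(-4) = 0*(-4) = 0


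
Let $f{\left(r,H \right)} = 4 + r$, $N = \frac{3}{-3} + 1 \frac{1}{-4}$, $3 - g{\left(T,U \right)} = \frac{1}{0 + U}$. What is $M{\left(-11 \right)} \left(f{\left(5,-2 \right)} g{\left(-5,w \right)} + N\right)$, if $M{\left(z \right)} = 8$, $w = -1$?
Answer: $278$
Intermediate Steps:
$g{\left(T,U \right)} = 3 - \frac{1}{U}$ ($g{\left(T,U \right)} = 3 - \frac{1}{0 + U} = 3 - \frac{1}{U}$)
$N = - \frac{5}{4}$ ($N = 3 \left(- \frac{1}{3}\right) + 1 \left(- \frac{1}{4}\right) = -1 - \frac{1}{4} = - \frac{5}{4} \approx -1.25$)
$M{\left(-11 \right)} \left(f{\left(5,-2 \right)} g{\left(-5,w \right)} + N\right) = 8 \left(\left(4 + 5\right) \left(3 - \frac{1}{-1}\right) - \frac{5}{4}\right) = 8 \left(9 \left(3 - -1\right) - \frac{5}{4}\right) = 8 \left(9 \left(3 + 1\right) - \frac{5}{4}\right) = 8 \left(9 \cdot 4 - \frac{5}{4}\right) = 8 \left(36 - \frac{5}{4}\right) = 8 \cdot \frac{139}{4} = 278$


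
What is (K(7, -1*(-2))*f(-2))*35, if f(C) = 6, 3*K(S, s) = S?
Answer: 490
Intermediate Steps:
K(S, s) = S/3
(K(7, -1*(-2))*f(-2))*35 = (((1/3)*7)*6)*35 = ((7/3)*6)*35 = 14*35 = 490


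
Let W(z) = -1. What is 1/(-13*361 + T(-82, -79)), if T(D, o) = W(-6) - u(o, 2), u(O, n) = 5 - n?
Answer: -1/4697 ≈ -0.00021290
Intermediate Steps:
T(D, o) = -4 (T(D, o) = -1 - (5 - 1*2) = -1 - (5 - 2) = -1 - 1*3 = -1 - 3 = -4)
1/(-13*361 + T(-82, -79)) = 1/(-13*361 - 4) = 1/(-4693 - 4) = 1/(-4697) = -1/4697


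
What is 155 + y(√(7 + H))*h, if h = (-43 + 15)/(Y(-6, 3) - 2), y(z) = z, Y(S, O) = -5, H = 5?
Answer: 155 + 8*√3 ≈ 168.86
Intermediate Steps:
h = 4 (h = (-43 + 15)/(-5 - 2) = -28/(-7) = -28*(-⅐) = 4)
155 + y(√(7 + H))*h = 155 + √(7 + 5)*4 = 155 + √12*4 = 155 + (2*√3)*4 = 155 + 8*√3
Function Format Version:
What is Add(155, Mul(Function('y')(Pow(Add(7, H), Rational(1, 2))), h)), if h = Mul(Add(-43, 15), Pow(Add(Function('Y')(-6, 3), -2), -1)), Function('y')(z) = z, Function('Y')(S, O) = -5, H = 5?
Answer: Add(155, Mul(8, Pow(3, Rational(1, 2)))) ≈ 168.86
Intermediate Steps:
h = 4 (h = Mul(Add(-43, 15), Pow(Add(-5, -2), -1)) = Mul(-28, Pow(-7, -1)) = Mul(-28, Rational(-1, 7)) = 4)
Add(155, Mul(Function('y')(Pow(Add(7, H), Rational(1, 2))), h)) = Add(155, Mul(Pow(Add(7, 5), Rational(1, 2)), 4)) = Add(155, Mul(Pow(12, Rational(1, 2)), 4)) = Add(155, Mul(Mul(2, Pow(3, Rational(1, 2))), 4)) = Add(155, Mul(8, Pow(3, Rational(1, 2))))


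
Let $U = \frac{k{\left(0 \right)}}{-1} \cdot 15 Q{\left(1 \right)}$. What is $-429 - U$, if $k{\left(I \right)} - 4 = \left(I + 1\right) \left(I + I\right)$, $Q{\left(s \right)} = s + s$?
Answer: $-309$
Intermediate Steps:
$Q{\left(s \right)} = 2 s$
$k{\left(I \right)} = 4 + 2 I \left(1 + I\right)$ ($k{\left(I \right)} = 4 + \left(I + 1\right) \left(I + I\right) = 4 + \left(1 + I\right) 2 I = 4 + 2 I \left(1 + I\right)$)
$U = -120$ ($U = \frac{4 + 2 \cdot 0 + 2 \cdot 0^{2}}{-1} \cdot 15 \cdot 2 \cdot 1 = \left(4 + 0 + 2 \cdot 0\right) \left(-1\right) 15 \cdot 2 = \left(4 + 0 + 0\right) \left(-1\right) 15 \cdot 2 = 4 \left(-1\right) 15 \cdot 2 = \left(-4\right) 15 \cdot 2 = \left(-60\right) 2 = -120$)
$-429 - U = -429 - -120 = -429 + 120 = -309$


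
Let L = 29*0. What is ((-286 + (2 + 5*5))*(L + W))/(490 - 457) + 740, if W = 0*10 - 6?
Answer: 8658/11 ≈ 787.09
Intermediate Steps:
W = -6 (W = 0 - 6 = -6)
L = 0
((-286 + (2 + 5*5))*(L + W))/(490 - 457) + 740 = ((-286 + (2 + 5*5))*(0 - 6))/(490 - 457) + 740 = ((-286 + (2 + 25))*(-6))/33 + 740 = ((-286 + 27)*(-6))*(1/33) + 740 = -259*(-6)*(1/33) + 740 = 1554*(1/33) + 740 = 518/11 + 740 = 8658/11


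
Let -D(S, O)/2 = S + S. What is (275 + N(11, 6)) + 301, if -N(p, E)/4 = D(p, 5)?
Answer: 752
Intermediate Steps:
D(S, O) = -4*S (D(S, O) = -2*(S + S) = -4*S)
N(p, E) = 16*p (N(p, E) = -(-16)*p = 16*p)
(275 + N(11, 6)) + 301 = (275 + 16*11) + 301 = (275 + 176) + 301 = 451 + 301 = 752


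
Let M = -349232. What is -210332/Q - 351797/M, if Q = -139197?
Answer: 122423752033/48612046704 ≈ 2.5184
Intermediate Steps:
-210332/Q - 351797/M = -210332/(-139197) - 351797/(-349232) = -210332*(-1/139197) - 351797*(-1/349232) = 210332/139197 + 351797/349232 = 122423752033/48612046704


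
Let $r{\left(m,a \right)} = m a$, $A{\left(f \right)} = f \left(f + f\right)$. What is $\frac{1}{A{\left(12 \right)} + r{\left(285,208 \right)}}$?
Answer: $\frac{1}{59568} \approx 1.6788 \cdot 10^{-5}$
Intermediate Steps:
$A{\left(f \right)} = 2 f^{2}$ ($A{\left(f \right)} = f 2 f = 2 f^{2}$)
$r{\left(m,a \right)} = a m$
$\frac{1}{A{\left(12 \right)} + r{\left(285,208 \right)}} = \frac{1}{2 \cdot 12^{2} + 208 \cdot 285} = \frac{1}{2 \cdot 144 + 59280} = \frac{1}{288 + 59280} = \frac{1}{59568}$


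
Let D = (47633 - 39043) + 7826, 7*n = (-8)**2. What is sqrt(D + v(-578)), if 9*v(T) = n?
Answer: 4*sqrt(452494)/21 ≈ 128.13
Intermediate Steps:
n = 64/7 (n = (1/7)*(-8)**2 = (1/7)*64 = 64/7 ≈ 9.1429)
v(T) = 64/63 (v(T) = (1/9)*(64/7) = 64/63)
D = 16416 (D = 8590 + 7826 = 16416)
sqrt(D + v(-578)) = sqrt(16416 + 64/63) = sqrt(1034272/63) = 4*sqrt(452494)/21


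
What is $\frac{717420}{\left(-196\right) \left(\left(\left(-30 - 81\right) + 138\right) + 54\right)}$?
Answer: $- \frac{59785}{1323} \approx -45.189$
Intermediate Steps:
$\frac{717420}{\left(-196\right) \left(\left(\left(-30 - 81\right) + 138\right) + 54\right)} = \frac{717420}{\left(-196\right) \left(\left(-111 + 138\right) + 54\right)} = \frac{717420}{\left(-196\right) \left(27 + 54\right)} = \frac{717420}{\left(-196\right) 81} = \frac{717420}{-15876} = 717420 \left(- \frac{1}{15876}\right) = - \frac{59785}{1323}$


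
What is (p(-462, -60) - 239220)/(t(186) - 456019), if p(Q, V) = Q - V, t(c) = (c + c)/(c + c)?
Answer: 39937/76003 ≈ 0.52547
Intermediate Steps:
t(c) = 1 (t(c) = (2*c)/((2*c)) = (2*c)*(1/(2*c)) = 1)
(p(-462, -60) - 239220)/(t(186) - 456019) = ((-462 - 1*(-60)) - 239220)/(1 - 456019) = ((-462 + 60) - 239220)/(-456018) = (-402 - 239220)*(-1/456018) = -239622*(-1/456018) = 39937/76003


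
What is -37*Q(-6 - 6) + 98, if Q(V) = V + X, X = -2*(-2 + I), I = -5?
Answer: 24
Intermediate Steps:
X = 14 (X = -2*(-2 - 5) = -2*(-7) = 14)
Q(V) = 14 + V (Q(V) = V + 14 = 14 + V)
-37*Q(-6 - 6) + 98 = -37*(14 + (-6 - 6)) + 98 = -37*(14 - 12) + 98 = -37*2 + 98 = -74 + 98 = 24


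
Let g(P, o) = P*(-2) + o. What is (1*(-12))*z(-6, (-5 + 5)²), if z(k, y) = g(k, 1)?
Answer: -156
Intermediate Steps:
g(P, o) = o - 2*P (g(P, o) = -2*P + o = o - 2*P)
z(k, y) = 1 - 2*k
(1*(-12))*z(-6, (-5 + 5)²) = (1*(-12))*(1 - 2*(-6)) = -12*(1 + 12) = -12*13 = -156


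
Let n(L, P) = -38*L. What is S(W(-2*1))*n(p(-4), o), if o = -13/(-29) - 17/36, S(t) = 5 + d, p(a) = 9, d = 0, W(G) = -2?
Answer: -1710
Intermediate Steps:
S(t) = 5 (S(t) = 5 + 0 = 5)
o = -25/1044 (o = -13*(-1/29) - 17*1/36 = 13/29 - 17/36 = -25/1044 ≈ -0.023946)
S(W(-2*1))*n(p(-4), o) = 5*(-38*9) = 5*(-342) = -1710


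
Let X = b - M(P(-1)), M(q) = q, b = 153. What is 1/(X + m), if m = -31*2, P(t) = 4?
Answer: 1/87 ≈ 0.011494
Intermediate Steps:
m = -62
X = 149 (X = 153 - 1*4 = 153 - 4 = 149)
1/(X + m) = 1/(149 - 62) = 1/87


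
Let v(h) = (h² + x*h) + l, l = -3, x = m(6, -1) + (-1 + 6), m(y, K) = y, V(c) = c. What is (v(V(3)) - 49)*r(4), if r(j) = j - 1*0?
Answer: -40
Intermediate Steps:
x = 11 (x = 6 + (-1 + 6) = 6 + 5 = 11)
r(j) = j (r(j) = j + 0 = j)
v(h) = -3 + h² + 11*h (v(h) = (h² + 11*h) - 3 = -3 + h² + 11*h)
(v(V(3)) - 49)*r(4) = ((-3 + 3² + 11*3) - 49)*4 = ((-3 + 9 + 33) - 49)*4 = (39 - 49)*4 = -10*4 = -40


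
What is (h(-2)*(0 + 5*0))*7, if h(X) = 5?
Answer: 0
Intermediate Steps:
(h(-2)*(0 + 5*0))*7 = (5*(0 + 5*0))*7 = (5*(0 + 0))*7 = (5*0)*7 = 0*7 = 0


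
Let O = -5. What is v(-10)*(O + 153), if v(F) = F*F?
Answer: 14800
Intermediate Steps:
v(F) = F²
v(-10)*(O + 153) = (-10)²*(-5 + 153) = 100*148 = 14800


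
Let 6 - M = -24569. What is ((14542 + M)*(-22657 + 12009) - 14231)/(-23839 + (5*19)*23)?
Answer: 416532047/21654 ≈ 19236.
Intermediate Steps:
M = 24575 (M = 6 - 1*(-24569) = 6 + 24569 = 24575)
((14542 + M)*(-22657 + 12009) - 14231)/(-23839 + (5*19)*23) = ((14542 + 24575)*(-22657 + 12009) - 14231)/(-23839 + (5*19)*23) = (39117*(-10648) - 14231)/(-23839 + 95*23) = (-416517816 - 14231)/(-23839 + 2185) = -416532047/(-21654) = -416532047*(-1/21654) = 416532047/21654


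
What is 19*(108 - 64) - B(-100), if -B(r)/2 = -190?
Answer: 456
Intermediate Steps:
B(r) = 380 (B(r) = -2*(-190) = 380)
19*(108 - 64) - B(-100) = 19*(108 - 64) - 1*380 = 19*44 - 380 = 836 - 380 = 456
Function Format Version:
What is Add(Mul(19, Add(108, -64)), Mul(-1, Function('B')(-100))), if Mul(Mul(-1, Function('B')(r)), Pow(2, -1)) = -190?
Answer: 456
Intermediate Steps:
Function('B')(r) = 380 (Function('B')(r) = Mul(-2, -190) = 380)
Add(Mul(19, Add(108, -64)), Mul(-1, Function('B')(-100))) = Add(Mul(19, Add(108, -64)), Mul(-1, 380)) = Add(Mul(19, 44), -380) = Add(836, -380) = 456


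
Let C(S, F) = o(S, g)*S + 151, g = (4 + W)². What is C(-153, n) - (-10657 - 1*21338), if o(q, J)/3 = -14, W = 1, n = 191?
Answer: 38572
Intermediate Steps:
g = 25 (g = (4 + 1)² = 5² = 25)
o(q, J) = -42 (o(q, J) = 3*(-14) = -42)
C(S, F) = 151 - 42*S (C(S, F) = -42*S + 151 = 151 - 42*S)
C(-153, n) - (-10657 - 1*21338) = (151 - 42*(-153)) - (-10657 - 1*21338) = (151 + 6426) - (-10657 - 21338) = 6577 - 1*(-31995) = 6577 + 31995 = 38572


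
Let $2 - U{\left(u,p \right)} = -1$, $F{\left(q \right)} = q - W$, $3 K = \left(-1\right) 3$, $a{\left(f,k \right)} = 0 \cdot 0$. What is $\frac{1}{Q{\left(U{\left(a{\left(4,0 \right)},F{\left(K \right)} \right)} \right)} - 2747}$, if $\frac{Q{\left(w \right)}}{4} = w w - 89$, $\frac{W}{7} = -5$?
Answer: $- \frac{1}{3067} \approx -0.00032605$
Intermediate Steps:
$W = -35$ ($W = 7 \left(-5\right) = -35$)
$a{\left(f,k \right)} = 0$
$K = -1$ ($K = \frac{\left(-1\right) 3}{3} = \frac{1}{3} \left(-3\right) = -1$)
$F{\left(q \right)} = 35 + q$ ($F{\left(q \right)} = q - -35 = q + 35 = 35 + q$)
$U{\left(u,p \right)} = 3$ ($U{\left(u,p \right)} = 2 - -1 = 2 + 1 = 3$)
$Q{\left(w \right)} = -356 + 4 w^{2}$ ($Q{\left(w \right)} = 4 \left(w w - 89\right) = 4 \left(w^{2} - 89\right) = 4 \left(-89 + w^{2}\right) = -356 + 4 w^{2}$)
$\frac{1}{Q{\left(U{\left(a{\left(4,0 \right)},F{\left(K \right)} \right)} \right)} - 2747} = \frac{1}{\left(-356 + 4 \cdot 3^{2}\right) - 2747} = \frac{1}{\left(-356 + 4 \cdot 9\right) - 2747} = \frac{1}{\left(-356 + 36\right) - 2747} = \frac{1}{-320 - 2747} = \frac{1}{-3067} = - \frac{1}{3067}$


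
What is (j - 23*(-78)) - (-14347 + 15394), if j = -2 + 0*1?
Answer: 745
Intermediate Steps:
j = -2 (j = -2 + 0 = -2)
(j - 23*(-78)) - (-14347 + 15394) = (-2 - 23*(-78)) - (-14347 + 15394) = (-2 + 1794) - 1*1047 = 1792 - 1047 = 745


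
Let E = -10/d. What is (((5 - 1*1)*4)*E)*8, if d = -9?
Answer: 1280/9 ≈ 142.22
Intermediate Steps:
E = 10/9 (E = -10/(-9) = -10*(-⅑) = 10/9 ≈ 1.1111)
(((5 - 1*1)*4)*E)*8 = (((5 - 1*1)*4)*(10/9))*8 = (((5 - 1)*4)*(10/9))*8 = ((4*4)*(10/9))*8 = (16*(10/9))*8 = (160/9)*8 = 1280/9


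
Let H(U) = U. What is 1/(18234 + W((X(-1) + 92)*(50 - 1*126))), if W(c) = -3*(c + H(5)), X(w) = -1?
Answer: 1/38967 ≈ 2.5663e-5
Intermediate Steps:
W(c) = -15 - 3*c (W(c) = -3*(c + 5) = -3*(5 + c) = -15 - 3*c)
1/(18234 + W((X(-1) + 92)*(50 - 1*126))) = 1/(18234 + (-15 - 3*(-1 + 92)*(50 - 1*126))) = 1/(18234 + (-15 - 273*(50 - 126))) = 1/(18234 + (-15 - 273*(-76))) = 1/(18234 + (-15 - 3*(-6916))) = 1/(18234 + (-15 + 20748)) = 1/(18234 + 20733) = 1/38967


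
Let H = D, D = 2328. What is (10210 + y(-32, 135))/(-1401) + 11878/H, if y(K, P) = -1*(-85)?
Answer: -1220947/543588 ≈ -2.2461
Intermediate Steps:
y(K, P) = 85
H = 2328
(10210 + y(-32, 135))/(-1401) + 11878/H = (10210 + 85)/(-1401) + 11878/2328 = 10295*(-1/1401) + 11878*(1/2328) = -10295/1401 + 5939/1164 = -1220947/543588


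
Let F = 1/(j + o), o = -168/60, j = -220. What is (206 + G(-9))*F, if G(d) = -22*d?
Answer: -1010/557 ≈ -1.8133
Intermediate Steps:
o = -14/5 (o = -168*1/60 = -14/5 ≈ -2.8000)
F = -5/1114 (F = 1/(-220 - 14/5) = 1/(-1114/5) = -5/1114 ≈ -0.0044883)
(206 + G(-9))*F = (206 - 22*(-9))*(-5/1114) = (206 + 198)*(-5/1114) = 404*(-5/1114) = -1010/557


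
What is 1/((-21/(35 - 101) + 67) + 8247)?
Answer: 22/182915 ≈ 0.00012027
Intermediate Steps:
1/((-21/(35 - 101) + 67) + 8247) = 1/((-21/(-66) + 67) + 8247) = 1/((-1/66*(-21) + 67) + 8247) = 1/((7/22 + 67) + 8247) = 1/(1481/22 + 8247) = 1/(182915/22) = 22/182915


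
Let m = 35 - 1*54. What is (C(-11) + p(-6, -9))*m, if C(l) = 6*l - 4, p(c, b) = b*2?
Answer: 1672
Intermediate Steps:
p(c, b) = 2*b
m = -19 (m = 35 - 54 = -19)
C(l) = -4 + 6*l
(C(-11) + p(-6, -9))*m = ((-4 + 6*(-11)) + 2*(-9))*(-19) = ((-4 - 66) - 18)*(-19) = (-70 - 18)*(-19) = -88*(-19) = 1672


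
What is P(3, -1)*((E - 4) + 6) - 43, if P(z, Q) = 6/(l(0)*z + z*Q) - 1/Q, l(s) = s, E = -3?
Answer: -42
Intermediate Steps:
P(z, Q) = -1/Q + 6/(Q*z) (P(z, Q) = 6/(0*z + z*Q) - 1/Q = 6/(0 + Q*z) - 1/Q = 6/((Q*z)) - 1/Q = 6*(1/(Q*z)) - 1/Q = 6/(Q*z) - 1/Q = -1/Q + 6/(Q*z))
P(3, -1)*((E - 4) + 6) - 43 = ((6 - 1*3)/(-1*3))*((-3 - 4) + 6) - 43 = (-1*⅓*(6 - 3))*(-7 + 6) - 43 = -1*⅓*3*(-1) - 43 = -1*(-1) - 43 = 1 - 43 = -42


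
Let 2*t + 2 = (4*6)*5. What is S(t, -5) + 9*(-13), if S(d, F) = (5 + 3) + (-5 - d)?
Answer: -173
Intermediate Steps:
t = 59 (t = -1 + ((4*6)*5)/2 = -1 + (24*5)/2 = -1 + (1/2)*120 = -1 + 60 = 59)
S(d, F) = 3 - d (S(d, F) = 8 + (-5 - d) = 3 - d)
S(t, -5) + 9*(-13) = (3 - 1*59) + 9*(-13) = (3 - 59) - 117 = -56 - 117 = -173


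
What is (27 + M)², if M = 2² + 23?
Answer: 2916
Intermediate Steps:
M = 27 (M = 4 + 23 = 27)
(27 + M)² = (27 + 27)² = 54² = 2916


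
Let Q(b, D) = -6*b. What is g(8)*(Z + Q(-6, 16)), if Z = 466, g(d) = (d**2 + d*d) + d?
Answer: 68272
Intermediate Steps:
g(d) = d + 2*d**2 (g(d) = (d**2 + d**2) + d = 2*d**2 + d = d + 2*d**2)
g(8)*(Z + Q(-6, 16)) = (8*(1 + 2*8))*(466 - 6*(-6)) = (8*(1 + 16))*(466 + 36) = (8*17)*502 = 136*502 = 68272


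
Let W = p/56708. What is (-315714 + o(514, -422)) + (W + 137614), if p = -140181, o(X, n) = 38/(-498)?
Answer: -2514859987721/14120292 ≈ -1.7810e+5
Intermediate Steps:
o(X, n) = -19/249 (o(X, n) = 38*(-1/498) = -19/249)
W = -140181/56708 ≈ -2.4720
(-315714 + o(514, -422)) + (W + 137614) = (-315714 - 19/249) + (-140181/56708 + 137614) = -78612805/249 + 7803674531/56708 = -2514859987721/14120292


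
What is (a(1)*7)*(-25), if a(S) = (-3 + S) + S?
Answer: 175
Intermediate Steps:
a(S) = -3 + 2*S
(a(1)*7)*(-25) = ((-3 + 2*1)*7)*(-25) = ((-3 + 2)*7)*(-25) = -1*7*(-25) = -7*(-25) = 175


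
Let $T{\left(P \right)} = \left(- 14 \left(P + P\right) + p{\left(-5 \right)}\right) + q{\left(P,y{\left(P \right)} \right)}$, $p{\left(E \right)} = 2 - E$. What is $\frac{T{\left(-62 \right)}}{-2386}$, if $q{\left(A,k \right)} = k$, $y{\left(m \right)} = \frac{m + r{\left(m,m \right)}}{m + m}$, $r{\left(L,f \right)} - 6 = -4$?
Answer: $- \frac{27024}{36983} \approx -0.73071$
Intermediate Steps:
$r{\left(L,f \right)} = 2$ ($r{\left(L,f \right)} = 6 - 4 = 2$)
$y{\left(m \right)} = \frac{2 + m}{2 m}$ ($y{\left(m \right)} = \frac{m + 2}{m + m} = \frac{2 + m}{2 m}$)
$T{\left(P \right)} = 7 - 28 P + \frac{2 + P}{2 P}$ ($T{\left(P \right)} = \left(- 14 \left(P + P\right) + \left(2 - -5\right)\right) + \frac{2 + P}{2 P} = \left(- 14 \cdot 2 P + \left(2 + 5\right)\right) + \frac{2 + P}{2 P} = \left(- 28 P + 7\right) + \frac{2 + P}{2 P} = \left(7 - 28 P\right) + \frac{2 + P}{2 P} = 7 - 28 P + \frac{2 + P}{2 P}$)
$\frac{T{\left(-62 \right)}}{-2386} = \frac{\frac{15}{2} + \frac{1}{-62} - -1736}{-2386} = \left(\frac{15}{2} - \frac{1}{62} + 1736\right) \left(- \frac{1}{2386}\right) = \frac{54048}{31} \left(- \frac{1}{2386}\right) = - \frac{27024}{36983}$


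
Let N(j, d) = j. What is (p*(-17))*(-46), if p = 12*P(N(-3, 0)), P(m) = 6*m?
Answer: -168912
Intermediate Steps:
p = -216 (p = 12*(6*(-3)) = 12*(-18) = -216)
(p*(-17))*(-46) = -216*(-17)*(-46) = 3672*(-46) = -168912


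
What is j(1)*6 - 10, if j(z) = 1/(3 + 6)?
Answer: -28/3 ≈ -9.3333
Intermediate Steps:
j(z) = 1/9
j(1)*6 - 10 = (1/9)*6 - 10 = 2/3 - 10 = -28/3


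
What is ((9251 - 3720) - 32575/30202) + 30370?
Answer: 1084249427/30202 ≈ 35900.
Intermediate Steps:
((9251 - 3720) - 32575/30202) + 30370 = (5531 - 32575*1/30202) + 30370 = (5531 - 32575/30202) + 30370 = 167014687/30202 + 30370 = 1084249427/30202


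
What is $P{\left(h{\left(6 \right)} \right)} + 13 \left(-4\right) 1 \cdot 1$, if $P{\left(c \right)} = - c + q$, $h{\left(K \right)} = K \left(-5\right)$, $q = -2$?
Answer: $-24$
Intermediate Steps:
$h{\left(K \right)} = - 5 K$
$P{\left(c \right)} = -2 - c$ ($P{\left(c \right)} = - c - 2 = -2 - c$)
$P{\left(h{\left(6 \right)} \right)} + 13 \left(-4\right) 1 \cdot 1 = \left(-2 - \left(-5\right) 6\right) + 13 \left(-4\right) 1 \cdot 1 = \left(-2 - -30\right) + 13 \left(\left(-4\right) 1\right) = \left(-2 + 30\right) + 13 \left(-4\right) = 28 - 52 = -24$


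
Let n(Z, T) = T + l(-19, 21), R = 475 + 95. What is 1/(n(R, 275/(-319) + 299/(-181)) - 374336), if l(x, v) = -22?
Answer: -5249/1965018338 ≈ -2.6712e-6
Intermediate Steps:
R = 570
n(Z, T) = -22 + T (n(Z, T) = T - 22 = -22 + T)
1/(n(R, 275/(-319) + 299/(-181)) - 374336) = 1/((-22 + (275/(-319) + 299/(-181))) - 374336) = 1/((-22 + (275*(-1/319) + 299*(-1/181))) - 374336) = 1/((-22 + (-25/29 - 299/181)) - 374336) = 1/((-22 - 13196/5249) - 374336) = 1/(-128674/5249 - 374336) = 1/(-1965018338/5249) = -5249/1965018338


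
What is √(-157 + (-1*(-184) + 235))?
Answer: √262 ≈ 16.186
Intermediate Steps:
√(-157 + (-1*(-184) + 235)) = √(-157 + (184 + 235)) = √(-157 + 419) = √262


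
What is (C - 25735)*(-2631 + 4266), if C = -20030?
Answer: -74825775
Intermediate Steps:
(C - 25735)*(-2631 + 4266) = (-20030 - 25735)*(-2631 + 4266) = -45765*1635 = -74825775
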